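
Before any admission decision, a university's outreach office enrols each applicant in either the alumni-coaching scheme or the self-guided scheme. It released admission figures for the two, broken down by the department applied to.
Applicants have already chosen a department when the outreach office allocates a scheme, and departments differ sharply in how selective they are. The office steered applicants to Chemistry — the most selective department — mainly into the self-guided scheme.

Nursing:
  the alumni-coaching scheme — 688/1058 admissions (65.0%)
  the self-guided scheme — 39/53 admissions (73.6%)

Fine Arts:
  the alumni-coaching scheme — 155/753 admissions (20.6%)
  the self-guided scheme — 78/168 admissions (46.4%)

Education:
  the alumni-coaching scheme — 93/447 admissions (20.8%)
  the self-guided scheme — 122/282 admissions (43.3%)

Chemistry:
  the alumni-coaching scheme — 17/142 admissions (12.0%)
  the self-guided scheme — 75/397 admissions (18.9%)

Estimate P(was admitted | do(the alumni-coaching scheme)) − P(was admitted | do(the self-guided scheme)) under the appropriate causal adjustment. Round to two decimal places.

-0.16

The stratified and pooled comparisons disagree (the self-guided scheme wins within each department; the alumni-coaching scheme wins overall), so the answer turns on the causal role of department.
Nothing the outreach scheme does changes department; the imbalance is an allocation artefact. With department also predicting the outcome, the pooled figure is confounded, and the within-stratum comparison is the causal one.
Adjusting over the population distribution of department: 0.337·(0.650−0.736) + 0.279·(0.206−0.464) + 0.221·(0.208−0.433) + 0.163·(0.120−0.189) = -0.162.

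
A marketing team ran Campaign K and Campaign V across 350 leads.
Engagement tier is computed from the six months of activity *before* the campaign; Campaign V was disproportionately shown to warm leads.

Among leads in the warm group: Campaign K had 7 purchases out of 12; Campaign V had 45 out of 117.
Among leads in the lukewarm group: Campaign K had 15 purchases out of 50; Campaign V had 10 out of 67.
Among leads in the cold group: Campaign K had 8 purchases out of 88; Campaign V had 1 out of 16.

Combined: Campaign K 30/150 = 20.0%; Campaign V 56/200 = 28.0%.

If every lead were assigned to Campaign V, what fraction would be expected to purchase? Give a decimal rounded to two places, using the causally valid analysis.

The imbalance in engagement tier arose from how leads were allocated, not from anything the campaign did; and engagement tier independently affects the outcome. The pooled gap is confounded — condition on engagement tier.
Standardising Campaign V to the population engagement tier mix: 0.369·45/117 + 0.334·10/67 + 0.297·1/16 = 0.210.

0.21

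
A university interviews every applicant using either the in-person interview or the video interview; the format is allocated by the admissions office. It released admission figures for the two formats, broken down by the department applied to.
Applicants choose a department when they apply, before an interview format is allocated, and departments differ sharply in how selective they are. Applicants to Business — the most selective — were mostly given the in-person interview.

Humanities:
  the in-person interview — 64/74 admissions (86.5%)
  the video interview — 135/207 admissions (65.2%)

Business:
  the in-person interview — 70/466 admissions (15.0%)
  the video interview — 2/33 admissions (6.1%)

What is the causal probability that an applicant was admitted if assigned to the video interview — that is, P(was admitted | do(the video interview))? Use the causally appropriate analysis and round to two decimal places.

Department is set before the interview format has any effect — it is not caused by the interview format — and it independently drives the outcome. That makes it a confounder, so the causal comparison is within department levels.
Standardising the video interview to the population department mix: 0.360·135/207 + 0.640·2/33 = 0.274.

0.27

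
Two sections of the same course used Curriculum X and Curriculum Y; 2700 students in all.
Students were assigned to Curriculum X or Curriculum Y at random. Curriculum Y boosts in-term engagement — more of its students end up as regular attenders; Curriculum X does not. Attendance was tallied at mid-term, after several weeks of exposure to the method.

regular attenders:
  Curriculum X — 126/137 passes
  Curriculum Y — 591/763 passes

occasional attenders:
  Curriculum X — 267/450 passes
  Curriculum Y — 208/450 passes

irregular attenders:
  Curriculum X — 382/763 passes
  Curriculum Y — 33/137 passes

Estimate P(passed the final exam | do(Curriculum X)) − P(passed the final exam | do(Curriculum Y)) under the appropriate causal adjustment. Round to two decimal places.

Curriculum X is higher inside every mid-term attendance stratum but Curriculum Y is higher in aggregate. Whether to stratify depends on how mid-term attendance relates to the teaching method.
The distribution of mid-term attendance is itself part of what the teaching method does — it is an intermediate outcome. Holding it fixed would remove that part of the effect; the total effect is the pooled difference.
The causal difference is the pooled difference: 0.574 − 0.616 = -0.042.

-0.04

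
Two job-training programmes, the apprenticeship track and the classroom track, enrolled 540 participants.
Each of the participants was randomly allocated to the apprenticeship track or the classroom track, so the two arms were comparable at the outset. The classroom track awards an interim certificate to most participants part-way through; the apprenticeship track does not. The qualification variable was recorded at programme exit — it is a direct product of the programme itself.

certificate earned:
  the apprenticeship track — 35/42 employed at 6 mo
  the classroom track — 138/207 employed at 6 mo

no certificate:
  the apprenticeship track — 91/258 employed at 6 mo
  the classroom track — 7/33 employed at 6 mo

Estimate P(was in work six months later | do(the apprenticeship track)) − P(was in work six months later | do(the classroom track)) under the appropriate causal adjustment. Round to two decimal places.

the apprenticeship track is higher inside every qualification attained during the programme stratum but the classroom track is higher in aggregate. Whether to stratify depends on how qualification attained during the programme relates to the programme.
Stratifying would compare programmes among participants the programmes themselves sorted into qualification attained during the programme groups — a form of selection on an intermediate. The unconditioned pooled rates give the total causal effect.
The causal difference is the pooled difference: 0.420 − 0.604 = -0.184.

-0.18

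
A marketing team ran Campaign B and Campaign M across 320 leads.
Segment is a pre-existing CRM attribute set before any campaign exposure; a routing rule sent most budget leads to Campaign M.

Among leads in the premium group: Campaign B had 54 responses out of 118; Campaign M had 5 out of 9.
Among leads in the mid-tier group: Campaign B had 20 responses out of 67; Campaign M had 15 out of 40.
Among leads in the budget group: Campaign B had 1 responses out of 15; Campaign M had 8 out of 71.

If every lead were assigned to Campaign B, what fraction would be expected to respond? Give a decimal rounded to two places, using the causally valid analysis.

0.30

Since customer segment is a pre-existing factor (not a product of the campaign) and it affects the outcome on its own, it is a confounder. The stratified rates, not the pooled rate, identify the causal effect.
Standardising Campaign B to the population customer segment mix: 0.397·54/118 + 0.334·20/67 + 0.269·1/15 = 0.299.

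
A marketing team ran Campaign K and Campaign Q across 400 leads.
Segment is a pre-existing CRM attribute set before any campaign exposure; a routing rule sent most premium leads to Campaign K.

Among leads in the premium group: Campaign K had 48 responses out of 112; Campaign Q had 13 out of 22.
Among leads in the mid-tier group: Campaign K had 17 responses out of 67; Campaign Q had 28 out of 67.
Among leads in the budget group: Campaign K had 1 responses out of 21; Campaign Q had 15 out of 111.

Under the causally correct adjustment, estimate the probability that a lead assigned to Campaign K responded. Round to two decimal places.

Customer segment differs across campaigns for reasons unrelated to any effect of the campaign itself, and it separately predicts the outcome — a classic confounder. We must compare within customer segment levels.
Standardising Campaign K to the population customer segment mix: 0.335·48/112 + 0.335·17/67 + 0.330·1/21 = 0.244.

0.24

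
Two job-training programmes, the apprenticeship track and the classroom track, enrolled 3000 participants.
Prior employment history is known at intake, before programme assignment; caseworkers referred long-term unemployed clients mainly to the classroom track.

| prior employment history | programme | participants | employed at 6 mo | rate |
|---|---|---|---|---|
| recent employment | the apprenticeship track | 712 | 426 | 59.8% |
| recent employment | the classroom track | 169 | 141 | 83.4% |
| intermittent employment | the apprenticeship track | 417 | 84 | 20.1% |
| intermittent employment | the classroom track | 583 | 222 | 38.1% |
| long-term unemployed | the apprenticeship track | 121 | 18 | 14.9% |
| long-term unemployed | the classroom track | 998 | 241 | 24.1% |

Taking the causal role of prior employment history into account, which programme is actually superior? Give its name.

the classroom track

Nothing the programme does changes prior employment history; the imbalance is an allocation artefact. With prior employment history also predicting the outcome, the pooled figure is confounded, and the within-stratum comparison is the causal one.
Within each level — recent employment: 59.8% vs 83.4%; intermittent employment: 20.1% vs 38.1%; long-term unemployed: 14.9% vs 24.1% — the classroom track is higher every time.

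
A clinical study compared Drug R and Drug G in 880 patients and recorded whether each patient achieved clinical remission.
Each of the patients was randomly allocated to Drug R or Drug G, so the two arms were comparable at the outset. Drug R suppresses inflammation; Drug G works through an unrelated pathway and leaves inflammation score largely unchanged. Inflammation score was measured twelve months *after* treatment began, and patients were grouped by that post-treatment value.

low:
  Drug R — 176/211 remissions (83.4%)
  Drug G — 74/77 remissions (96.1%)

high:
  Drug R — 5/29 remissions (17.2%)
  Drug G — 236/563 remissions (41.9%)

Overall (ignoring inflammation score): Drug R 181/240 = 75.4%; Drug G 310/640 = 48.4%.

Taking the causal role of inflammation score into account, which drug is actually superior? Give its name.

Drug R

The stratified and pooled comparisons disagree (Drug G wins within each inflammation score; Drug R wins overall), so the answer turns on the causal role of inflammation score.
Stratifying would compare drugs among patients the drugs themselves sorted into inflammation score groups — a form of selection on an intermediate. The unconditioned pooled rates give the total causal effect.
Pooled: Drug R 75.4% vs Drug G 48.4%; Drug R is higher overall.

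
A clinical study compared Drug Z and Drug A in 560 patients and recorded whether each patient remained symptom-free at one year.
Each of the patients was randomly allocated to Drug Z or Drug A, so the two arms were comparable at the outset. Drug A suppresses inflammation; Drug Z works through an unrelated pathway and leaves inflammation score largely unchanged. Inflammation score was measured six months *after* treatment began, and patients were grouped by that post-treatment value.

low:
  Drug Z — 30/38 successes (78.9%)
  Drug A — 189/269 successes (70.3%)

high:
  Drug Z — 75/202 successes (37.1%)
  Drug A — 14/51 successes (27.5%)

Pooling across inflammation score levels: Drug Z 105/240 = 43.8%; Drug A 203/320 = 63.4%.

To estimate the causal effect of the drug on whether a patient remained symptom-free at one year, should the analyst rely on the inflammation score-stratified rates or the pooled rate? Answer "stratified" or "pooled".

Within every inflammation score level Drug Z has the higher rate, yet pooled Drug A does — Simpson's reversal.
Inflammation score is downstream of the drug. One should not condition on a consequence of treatment, so the overall rates are the right comparison.
Pooled: Drug Z 43.8% vs Drug A 63.4%; Drug A is higher overall.

pooled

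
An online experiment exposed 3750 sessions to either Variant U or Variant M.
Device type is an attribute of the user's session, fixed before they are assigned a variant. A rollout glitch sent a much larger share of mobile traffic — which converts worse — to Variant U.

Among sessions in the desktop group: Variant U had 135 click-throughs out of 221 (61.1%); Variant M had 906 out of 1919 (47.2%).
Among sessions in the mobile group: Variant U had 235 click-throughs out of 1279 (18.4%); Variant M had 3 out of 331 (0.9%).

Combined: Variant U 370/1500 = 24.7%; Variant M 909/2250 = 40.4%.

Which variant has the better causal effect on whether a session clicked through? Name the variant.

Variant U

The imbalance in device type arose from how sessions were allocated, not from anything the variant did; and device type independently affects the outcome. The pooled gap is confounded — condition on device type.
Within each level — desktop: 61.1% vs 47.2%; mobile: 18.4% vs 0.9% — Variant U is higher every time.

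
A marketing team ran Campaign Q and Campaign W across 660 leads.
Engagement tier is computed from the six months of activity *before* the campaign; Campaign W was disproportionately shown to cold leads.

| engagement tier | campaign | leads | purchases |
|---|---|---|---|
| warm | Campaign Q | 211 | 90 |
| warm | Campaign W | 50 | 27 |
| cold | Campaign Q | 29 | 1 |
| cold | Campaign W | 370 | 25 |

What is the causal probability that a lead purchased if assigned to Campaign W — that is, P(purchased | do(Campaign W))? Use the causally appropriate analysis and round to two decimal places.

Nothing the campaign does changes engagement tier; the imbalance is an allocation artefact. With engagement tier also predicting the outcome, the pooled figure is confounded, and the within-stratum comparison is the causal one.
Standardising Campaign W to the population engagement tier mix: 0.395·27/50 + 0.605·25/370 = 0.254.

0.25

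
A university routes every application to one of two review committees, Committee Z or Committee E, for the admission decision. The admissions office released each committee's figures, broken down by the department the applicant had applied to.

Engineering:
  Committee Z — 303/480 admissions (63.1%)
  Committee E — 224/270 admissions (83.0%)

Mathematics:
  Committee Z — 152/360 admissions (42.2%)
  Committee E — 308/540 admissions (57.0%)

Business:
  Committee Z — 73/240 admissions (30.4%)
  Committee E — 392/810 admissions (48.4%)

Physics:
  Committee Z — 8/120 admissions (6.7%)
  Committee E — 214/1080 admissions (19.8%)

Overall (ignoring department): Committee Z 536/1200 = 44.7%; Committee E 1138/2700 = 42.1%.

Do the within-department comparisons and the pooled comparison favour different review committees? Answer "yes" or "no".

yes

Within each department level (Engineering 63.1% vs 83.0%; Mathematics 42.2% vs 57.0%; Business 30.4% vs 48.4%; Physics 6.7% vs 19.8%), Committee E has the higher rate every time. Pooled: 44.7% vs 42.1% — Committee Z has the higher rate overall. The two comparisons disagree.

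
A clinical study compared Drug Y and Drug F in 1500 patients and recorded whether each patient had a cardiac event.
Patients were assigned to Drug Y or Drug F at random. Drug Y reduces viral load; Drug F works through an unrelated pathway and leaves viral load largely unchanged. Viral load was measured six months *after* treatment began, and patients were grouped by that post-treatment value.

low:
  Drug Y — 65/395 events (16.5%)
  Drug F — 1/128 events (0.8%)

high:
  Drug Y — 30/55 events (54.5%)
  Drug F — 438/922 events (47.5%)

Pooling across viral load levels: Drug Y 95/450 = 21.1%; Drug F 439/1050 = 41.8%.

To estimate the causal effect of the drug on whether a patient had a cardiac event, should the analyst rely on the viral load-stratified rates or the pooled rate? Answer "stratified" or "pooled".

pooled

Viral load is recorded after the drug and is itself shifted by it — it sits on the causal path from drug to outcome. Conditioning on a mediator would strip out part of the effect we want; the pooled comparison gives the total causal effect.
Pooled: Drug Y 21.1% vs Drug F 41.8%; Drug Y is lower overall.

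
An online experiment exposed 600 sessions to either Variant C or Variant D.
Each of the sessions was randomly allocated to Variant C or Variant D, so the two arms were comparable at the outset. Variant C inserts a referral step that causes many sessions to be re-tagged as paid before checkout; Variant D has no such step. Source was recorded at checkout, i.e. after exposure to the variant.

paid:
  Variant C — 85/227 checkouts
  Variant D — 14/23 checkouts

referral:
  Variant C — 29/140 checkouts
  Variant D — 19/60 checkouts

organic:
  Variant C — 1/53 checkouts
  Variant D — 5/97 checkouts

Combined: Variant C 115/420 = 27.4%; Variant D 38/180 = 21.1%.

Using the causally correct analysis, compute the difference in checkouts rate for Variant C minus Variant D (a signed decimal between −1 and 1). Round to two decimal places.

Traffic source here is a post-treatment variable shaped by the variant; conditioning on it would introduce bias rather than remove it. The overall comparison is the causal one.
The causal difference is the pooled difference: 0.274 − 0.211 = +0.063.

+0.06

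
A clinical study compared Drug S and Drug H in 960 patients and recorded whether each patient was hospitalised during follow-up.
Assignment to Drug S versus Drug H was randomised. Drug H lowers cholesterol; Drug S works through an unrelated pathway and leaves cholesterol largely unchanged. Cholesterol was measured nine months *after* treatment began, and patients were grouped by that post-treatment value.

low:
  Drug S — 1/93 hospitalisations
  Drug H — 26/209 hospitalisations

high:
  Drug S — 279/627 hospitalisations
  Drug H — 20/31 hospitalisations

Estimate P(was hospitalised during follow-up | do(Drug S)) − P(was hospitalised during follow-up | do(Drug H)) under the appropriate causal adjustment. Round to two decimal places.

+0.20

Drug S is lower inside every cholesterol stratum but Drug H is lower in aggregate. Whether to stratify depends on how cholesterol relates to the drug.
The distribution of cholesterol is itself part of what the drug does — it is an intermediate outcome. Holding it fixed would remove that part of the effect; the total effect is the pooled difference.
The causal difference is the pooled difference: 0.389 − 0.192 = +0.197.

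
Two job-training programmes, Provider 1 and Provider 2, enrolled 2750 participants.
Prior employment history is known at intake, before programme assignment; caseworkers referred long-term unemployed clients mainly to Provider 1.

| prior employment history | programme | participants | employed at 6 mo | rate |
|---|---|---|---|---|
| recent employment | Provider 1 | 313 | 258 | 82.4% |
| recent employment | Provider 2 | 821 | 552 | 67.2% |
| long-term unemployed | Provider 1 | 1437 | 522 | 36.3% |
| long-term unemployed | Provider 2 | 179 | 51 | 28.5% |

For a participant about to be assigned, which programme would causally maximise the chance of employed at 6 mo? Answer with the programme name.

Since prior employment history is a pre-existing factor (not a product of the programme) and it affects the outcome on its own, it is a confounder. The stratified rates, not the pooled rate, identify the causal effect.
Within each level — recent employment: 82.4% vs 67.2%; long-term unemployed: 36.3% vs 28.5% — Provider 1 is higher every time.

Provider 1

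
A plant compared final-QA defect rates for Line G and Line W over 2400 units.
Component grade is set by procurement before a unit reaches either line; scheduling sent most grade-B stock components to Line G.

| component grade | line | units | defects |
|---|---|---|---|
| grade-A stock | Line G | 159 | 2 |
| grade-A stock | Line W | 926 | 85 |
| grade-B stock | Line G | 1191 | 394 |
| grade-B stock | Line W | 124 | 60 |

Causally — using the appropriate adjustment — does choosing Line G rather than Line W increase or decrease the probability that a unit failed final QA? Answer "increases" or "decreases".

decreases

The stratified and pooled comparisons disagree (Line G wins within each component grade; Line W wins overall), so the answer turns on the causal role of component grade.
Here component grade is a common cause — it drives both which line a case falls under and the outcome. The crude comparison mixes populations; the stratum-specific rates are the causally relevant ones.
Within each level — grade-A stock: 1.3% vs 9.2%; grade-B stock: 33.1% vs 48.4% — Line G is lower every time.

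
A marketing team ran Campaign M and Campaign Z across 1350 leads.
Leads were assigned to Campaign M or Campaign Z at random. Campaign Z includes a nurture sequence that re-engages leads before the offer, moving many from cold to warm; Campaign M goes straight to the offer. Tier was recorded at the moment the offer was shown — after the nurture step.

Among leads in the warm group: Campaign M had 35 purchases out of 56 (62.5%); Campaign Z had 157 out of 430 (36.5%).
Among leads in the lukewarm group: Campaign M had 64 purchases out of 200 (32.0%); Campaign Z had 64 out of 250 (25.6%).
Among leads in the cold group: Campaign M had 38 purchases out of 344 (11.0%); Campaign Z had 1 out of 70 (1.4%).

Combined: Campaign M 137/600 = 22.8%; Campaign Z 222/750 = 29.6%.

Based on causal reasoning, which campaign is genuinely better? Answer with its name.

Engagement tier here is a post-treatment variable shaped by the campaign; conditioning on it would introduce bias rather than remove it. The overall comparison is the causal one.
Pooled: Campaign M 22.8% vs Campaign Z 29.6%; Campaign Z is higher overall.

Campaign Z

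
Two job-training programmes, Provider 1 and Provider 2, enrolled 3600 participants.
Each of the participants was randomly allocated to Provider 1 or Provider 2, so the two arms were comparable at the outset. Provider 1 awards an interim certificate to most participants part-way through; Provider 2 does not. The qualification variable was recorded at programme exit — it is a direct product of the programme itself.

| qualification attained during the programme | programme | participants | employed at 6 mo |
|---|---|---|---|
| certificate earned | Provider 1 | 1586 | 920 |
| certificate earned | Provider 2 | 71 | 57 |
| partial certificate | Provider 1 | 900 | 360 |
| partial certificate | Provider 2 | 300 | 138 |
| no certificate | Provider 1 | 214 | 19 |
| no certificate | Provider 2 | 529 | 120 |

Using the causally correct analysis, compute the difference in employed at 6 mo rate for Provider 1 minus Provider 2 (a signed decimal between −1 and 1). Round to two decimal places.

Qualification attained during the programme lies on the pathway programme → qualification attained during the programme → outcome, so adjusting for it blocks the indirect effect. For the total causal effect of programme, use the unadjusted pooled rates.
The causal difference is the pooled difference: 0.481 − 0.350 = +0.131.

+0.13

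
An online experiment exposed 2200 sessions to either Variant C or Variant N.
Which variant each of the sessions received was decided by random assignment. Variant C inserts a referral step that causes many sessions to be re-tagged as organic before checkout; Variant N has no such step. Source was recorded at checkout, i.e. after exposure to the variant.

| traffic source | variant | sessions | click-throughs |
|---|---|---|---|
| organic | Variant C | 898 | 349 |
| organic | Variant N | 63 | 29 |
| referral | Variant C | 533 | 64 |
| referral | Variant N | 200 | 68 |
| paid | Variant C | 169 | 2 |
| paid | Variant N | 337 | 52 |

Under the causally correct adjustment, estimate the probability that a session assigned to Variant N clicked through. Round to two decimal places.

The stratified and pooled comparisons disagree (Variant N wins within each traffic source; Variant C wins overall), so the answer turns on the causal role of traffic source.
The distribution of traffic source is itself part of what the variant does — it is an intermediate outcome. Holding it fixed would remove that part of the effect; the total effect is the pooled difference.
So P(outcome | do(Variant N)) is just the pooled rate for Variant N: 149/600 = 0.248.

0.25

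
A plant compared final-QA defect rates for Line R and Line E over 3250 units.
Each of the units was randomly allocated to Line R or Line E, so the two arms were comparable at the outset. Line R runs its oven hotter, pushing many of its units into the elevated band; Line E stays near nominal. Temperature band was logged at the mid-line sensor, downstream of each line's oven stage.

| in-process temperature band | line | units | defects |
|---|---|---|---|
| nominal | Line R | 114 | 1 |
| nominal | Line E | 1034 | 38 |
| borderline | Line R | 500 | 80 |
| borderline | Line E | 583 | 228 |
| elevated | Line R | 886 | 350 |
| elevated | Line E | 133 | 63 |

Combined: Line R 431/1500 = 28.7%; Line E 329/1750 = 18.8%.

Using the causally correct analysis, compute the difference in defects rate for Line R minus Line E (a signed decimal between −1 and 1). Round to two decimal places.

+0.10

The stratified and pooled comparisons disagree (Line R wins within each in-process temperature band; Line E wins overall), so the answer turns on the causal role of in-process temperature band.
In-process temperature band is recorded after the line and is itself shifted by it — it sits on the causal path from line to outcome. Conditioning on a mediator would strip out part of the effect we want; the pooled comparison gives the total causal effect.
The causal difference is the pooled difference: 0.287 − 0.188 = +0.099.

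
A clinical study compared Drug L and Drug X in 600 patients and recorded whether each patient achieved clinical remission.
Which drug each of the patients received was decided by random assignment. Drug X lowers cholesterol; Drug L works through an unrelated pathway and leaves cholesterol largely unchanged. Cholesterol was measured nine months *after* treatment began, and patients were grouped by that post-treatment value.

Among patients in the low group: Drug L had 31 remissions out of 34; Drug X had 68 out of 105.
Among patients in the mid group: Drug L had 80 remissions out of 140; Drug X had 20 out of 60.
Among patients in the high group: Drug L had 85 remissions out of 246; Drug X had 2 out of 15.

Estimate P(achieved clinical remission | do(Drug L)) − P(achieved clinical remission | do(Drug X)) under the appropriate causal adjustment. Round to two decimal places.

Cholesterol here is a post-treatment variable shaped by the drug; conditioning on it would introduce bias rather than remove it. The overall comparison is the causal one.
The causal difference is the pooled difference: 0.467 − 0.500 = -0.033.

-0.03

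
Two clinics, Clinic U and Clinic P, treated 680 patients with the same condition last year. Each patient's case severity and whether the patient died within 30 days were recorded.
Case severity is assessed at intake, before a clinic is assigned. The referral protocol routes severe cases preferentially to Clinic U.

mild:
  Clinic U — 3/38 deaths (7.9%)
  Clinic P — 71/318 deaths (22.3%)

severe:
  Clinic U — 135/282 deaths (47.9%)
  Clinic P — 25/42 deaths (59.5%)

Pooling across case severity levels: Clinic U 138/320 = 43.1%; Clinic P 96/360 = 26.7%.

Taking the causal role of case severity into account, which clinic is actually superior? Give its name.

Nothing the clinic does changes case severity; the imbalance is an allocation artefact. With case severity also predicting the outcome, the pooled figure is confounded, and the within-stratum comparison is the causal one.
Within each level — mild: 7.9% vs 22.3%; severe: 47.9% vs 59.5% — Clinic U is lower every time.

Clinic U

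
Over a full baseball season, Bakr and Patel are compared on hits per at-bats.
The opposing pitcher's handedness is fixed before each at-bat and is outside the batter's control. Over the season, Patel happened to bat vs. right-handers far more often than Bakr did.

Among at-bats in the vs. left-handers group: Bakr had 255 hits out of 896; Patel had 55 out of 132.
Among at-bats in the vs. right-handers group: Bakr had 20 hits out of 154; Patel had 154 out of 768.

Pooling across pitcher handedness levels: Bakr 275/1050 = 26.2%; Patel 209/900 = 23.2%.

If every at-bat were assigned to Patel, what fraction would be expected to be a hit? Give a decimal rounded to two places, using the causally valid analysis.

The pitcher handedness-specific comparison favours Patel throughout, but the pooled figures favour Bakr. The question is whether to condition on pitcher handedness.
Pitcher handedness satisfies the back-door criterion: it is not a descendant of the player, and it blocks the spurious path from player to outcome. Adjusting for it (i.e., using the within-pitcher handedness rates) gives the causal effect.
Standardising Patel to the population pitcher handedness mix: 0.527·55/132 + 0.473·154/768 = 0.314.

0.31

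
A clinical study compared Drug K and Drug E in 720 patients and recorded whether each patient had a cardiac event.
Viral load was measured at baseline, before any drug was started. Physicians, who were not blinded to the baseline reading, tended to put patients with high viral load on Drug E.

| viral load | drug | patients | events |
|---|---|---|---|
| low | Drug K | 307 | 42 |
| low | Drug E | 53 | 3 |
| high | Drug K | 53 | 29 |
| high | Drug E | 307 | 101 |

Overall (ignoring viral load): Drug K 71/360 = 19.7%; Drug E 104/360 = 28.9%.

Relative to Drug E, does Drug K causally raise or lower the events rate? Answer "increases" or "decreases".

The viral load-specific comparison favours Drug E throughout, but the pooled figures favour Drug K. The question is whether to condition on viral load.
The imbalance in viral load arose from how patients were allocated, not from anything the drug did; and viral load independently affects the outcome. The pooled gap is confounded — condition on viral load.
Within each level — low: 13.7% vs 5.7%; high: 54.7% vs 32.9% — Drug E is lower every time.

increases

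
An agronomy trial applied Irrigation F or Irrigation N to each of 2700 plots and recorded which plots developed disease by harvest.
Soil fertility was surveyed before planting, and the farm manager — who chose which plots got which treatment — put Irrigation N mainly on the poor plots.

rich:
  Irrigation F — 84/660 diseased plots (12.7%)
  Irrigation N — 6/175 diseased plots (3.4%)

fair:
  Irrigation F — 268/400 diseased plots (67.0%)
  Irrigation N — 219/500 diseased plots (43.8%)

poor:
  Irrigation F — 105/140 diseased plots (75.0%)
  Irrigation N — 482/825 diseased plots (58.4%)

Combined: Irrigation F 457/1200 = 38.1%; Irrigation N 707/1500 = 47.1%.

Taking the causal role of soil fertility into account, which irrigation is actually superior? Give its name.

Here soil fertility is a common cause — it drives both which irrigation a case falls under and the outcome. The crude comparison mixes populations; the stratum-specific rates are the causally relevant ones.
Within each level — rich: 12.7% vs 3.4%; fair: 67.0% vs 43.8%; poor: 75.0% vs 58.4% — Irrigation N is lower every time.

Irrigation N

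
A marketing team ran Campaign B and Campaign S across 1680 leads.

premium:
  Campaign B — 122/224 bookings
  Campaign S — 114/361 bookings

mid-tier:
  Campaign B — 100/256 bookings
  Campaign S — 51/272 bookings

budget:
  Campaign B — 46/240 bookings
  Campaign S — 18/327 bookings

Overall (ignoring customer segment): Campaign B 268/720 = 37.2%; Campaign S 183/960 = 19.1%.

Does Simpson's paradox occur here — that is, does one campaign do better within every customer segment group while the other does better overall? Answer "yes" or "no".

Within each customer segment level (premium 54.5% vs 31.6%; mid-tier 39.1% vs 18.8%; budget 19.2% vs 5.5%), Campaign B has the higher rate every time. Pooled: 37.2% vs 19.1% — Campaign B has the higher rate overall. They agree.

no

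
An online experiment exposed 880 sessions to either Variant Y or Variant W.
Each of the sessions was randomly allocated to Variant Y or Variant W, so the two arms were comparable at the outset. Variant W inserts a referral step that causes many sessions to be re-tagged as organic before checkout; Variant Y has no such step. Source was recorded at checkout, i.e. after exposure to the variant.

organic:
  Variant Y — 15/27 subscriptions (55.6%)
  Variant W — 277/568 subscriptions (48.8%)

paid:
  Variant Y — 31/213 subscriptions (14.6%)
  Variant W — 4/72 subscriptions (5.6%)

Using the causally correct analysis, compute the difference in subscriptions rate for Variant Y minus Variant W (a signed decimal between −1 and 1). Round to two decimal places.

Traffic source here is a post-treatment variable shaped by the variant; conditioning on it would introduce bias rather than remove it. The overall comparison is the causal one.
The causal difference is the pooled difference: 0.192 − 0.439 = -0.247.

-0.25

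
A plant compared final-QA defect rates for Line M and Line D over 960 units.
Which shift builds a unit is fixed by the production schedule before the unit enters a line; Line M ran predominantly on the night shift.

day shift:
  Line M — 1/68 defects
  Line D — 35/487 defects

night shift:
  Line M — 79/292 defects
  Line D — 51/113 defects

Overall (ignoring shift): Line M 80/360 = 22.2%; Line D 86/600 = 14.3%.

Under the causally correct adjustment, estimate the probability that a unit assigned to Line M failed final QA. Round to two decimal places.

0.12

The shift-specific comparison favours Line M throughout, but the pooled figures favour Line D. The question is whether to condition on shift.
Shift differs across lines for reasons unrelated to any effect of the line itself, and it separately predicts the outcome — a classic confounder. We must compare within shift levels.
Standardising Line M to the population shift mix: 0.578·1/68 + 0.422·79/292 = 0.123.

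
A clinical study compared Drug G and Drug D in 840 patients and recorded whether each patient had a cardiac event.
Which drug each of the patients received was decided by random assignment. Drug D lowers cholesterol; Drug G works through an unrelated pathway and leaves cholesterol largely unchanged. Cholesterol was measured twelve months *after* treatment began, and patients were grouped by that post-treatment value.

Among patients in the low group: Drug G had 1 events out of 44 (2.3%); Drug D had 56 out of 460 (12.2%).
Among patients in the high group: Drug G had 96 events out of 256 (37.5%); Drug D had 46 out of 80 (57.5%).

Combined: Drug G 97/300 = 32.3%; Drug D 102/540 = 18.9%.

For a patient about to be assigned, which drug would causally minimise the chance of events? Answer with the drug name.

Cholesterol is downstream of the drug. One should not condition on a consequence of treatment, so the overall rates are the right comparison.
Pooled: Drug G 32.3% vs Drug D 18.9%; Drug D is lower overall.

Drug D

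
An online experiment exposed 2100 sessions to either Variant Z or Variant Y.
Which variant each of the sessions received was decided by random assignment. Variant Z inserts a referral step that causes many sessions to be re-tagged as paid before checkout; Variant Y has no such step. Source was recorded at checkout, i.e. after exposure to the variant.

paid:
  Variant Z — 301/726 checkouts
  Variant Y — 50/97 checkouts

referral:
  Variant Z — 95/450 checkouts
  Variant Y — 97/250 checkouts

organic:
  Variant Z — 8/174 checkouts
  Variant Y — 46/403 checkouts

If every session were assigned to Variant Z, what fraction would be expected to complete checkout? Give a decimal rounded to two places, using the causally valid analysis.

0.30

Within every traffic source level Variant Y has the higher rate, yet pooled Variant Z does — Simpson's reversal.
Traffic source lies on the pathway variant → traffic source → outcome, so adjusting for it blocks the indirect effect. For the total causal effect of variant, use the unadjusted pooled rates.
So P(outcome | do(Variant Z)) is just the pooled rate for Variant Z: 404/1350 = 0.299.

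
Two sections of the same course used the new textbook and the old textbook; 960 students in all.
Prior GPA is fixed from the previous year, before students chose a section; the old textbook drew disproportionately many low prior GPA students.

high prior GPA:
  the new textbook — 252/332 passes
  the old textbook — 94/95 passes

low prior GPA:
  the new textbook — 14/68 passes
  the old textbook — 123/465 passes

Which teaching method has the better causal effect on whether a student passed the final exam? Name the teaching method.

the old textbook

Prior GPA band differs across teaching methods for reasons unrelated to any effect of the teaching method itself, and it separately predicts the outcome — a classic confounder. We must compare within prior GPA band levels.
Within each level — high prior GPA: 75.9% vs 98.9%; low prior GPA: 20.6% vs 26.5% — the old textbook is higher every time.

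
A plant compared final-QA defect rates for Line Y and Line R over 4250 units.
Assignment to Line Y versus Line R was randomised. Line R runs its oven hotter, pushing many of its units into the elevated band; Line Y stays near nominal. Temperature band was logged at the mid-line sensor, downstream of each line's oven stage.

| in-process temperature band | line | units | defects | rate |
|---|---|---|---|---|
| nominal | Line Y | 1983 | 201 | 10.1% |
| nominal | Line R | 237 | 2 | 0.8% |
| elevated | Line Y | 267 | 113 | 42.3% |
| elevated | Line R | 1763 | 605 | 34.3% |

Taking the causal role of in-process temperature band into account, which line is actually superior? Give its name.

In-process temperature band lies on the pathway line → in-process temperature band → outcome, so adjusting for it blocks the indirect effect. For the total causal effect of line, use the unadjusted pooled rates.
Pooled: Line Y 14.0% vs Line R 30.3%; Line Y is lower overall.

Line Y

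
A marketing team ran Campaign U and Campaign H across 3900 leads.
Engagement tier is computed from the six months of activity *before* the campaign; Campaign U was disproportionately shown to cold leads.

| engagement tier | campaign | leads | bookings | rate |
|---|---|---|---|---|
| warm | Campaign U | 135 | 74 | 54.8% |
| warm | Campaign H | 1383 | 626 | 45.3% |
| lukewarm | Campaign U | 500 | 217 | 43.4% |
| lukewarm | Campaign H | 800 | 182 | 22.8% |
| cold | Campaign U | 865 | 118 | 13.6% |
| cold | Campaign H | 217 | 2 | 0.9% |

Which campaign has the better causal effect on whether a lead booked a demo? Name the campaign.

Campaign U

Engagement tier differs across campaigns for reasons unrelated to any effect of the campaign itself, and it separately predicts the outcome — a classic confounder. We must compare within engagement tier levels.
Within each level — warm: 54.8% vs 45.3%; lukewarm: 43.4% vs 22.8%; cold: 13.6% vs 0.9% — Campaign U is higher every time.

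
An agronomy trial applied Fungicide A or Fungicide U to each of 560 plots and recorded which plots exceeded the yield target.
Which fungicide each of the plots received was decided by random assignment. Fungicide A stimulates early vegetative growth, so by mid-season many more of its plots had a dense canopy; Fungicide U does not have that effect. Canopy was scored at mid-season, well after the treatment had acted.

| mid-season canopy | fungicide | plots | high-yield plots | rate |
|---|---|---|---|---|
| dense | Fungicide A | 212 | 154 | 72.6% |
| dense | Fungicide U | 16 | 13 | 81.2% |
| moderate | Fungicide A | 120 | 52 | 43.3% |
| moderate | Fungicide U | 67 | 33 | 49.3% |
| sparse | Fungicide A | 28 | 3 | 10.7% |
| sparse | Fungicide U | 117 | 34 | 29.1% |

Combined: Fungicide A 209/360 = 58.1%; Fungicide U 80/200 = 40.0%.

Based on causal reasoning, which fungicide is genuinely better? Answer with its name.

The distribution of mid-season canopy is itself part of what the fungicide does — it is an intermediate outcome. Holding it fixed would remove that part of the effect; the total effect is the pooled difference.
Pooled: Fungicide A 58.1% vs Fungicide U 40.0%; Fungicide A is higher overall.

Fungicide A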